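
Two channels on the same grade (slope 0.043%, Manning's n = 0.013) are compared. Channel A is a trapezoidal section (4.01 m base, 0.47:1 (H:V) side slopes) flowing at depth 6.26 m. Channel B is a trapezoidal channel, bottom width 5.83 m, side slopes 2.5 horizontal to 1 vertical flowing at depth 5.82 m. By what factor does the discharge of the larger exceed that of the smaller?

Channel A: With bottom width b = 4.01 m and side slope z = 0.47: A = (b + zy)y = (4.01 + 0.47×6.26)×6.26 = 43.52 m²; P = b + 2y√(1+z²) = 4.01 + 2×6.26×1.105 = 17.84 m. Hydraulic radius R = A/P = 43.52/17.84 = 2.439 m. Q_A = (1/0.013)·43.52·2.439^(2/3)·√0.00043 = 125.8 m³/s.
Channel B: With bottom width b = 5.83 m and side slope z = 2.5: A = (b + zy)y = (5.83 + 2.5×5.82)×5.82 = 118.6 m²; P = b + 2y√(1+z²) = 5.83 + 2×5.82×2.693 = 37.17 m. Hydraulic radius R = A/P = 118.6/37.17 = 3.191 m. Q_B = (1/0.013)·118.6·3.191^(2/3)·√0.00043 = 410.1 m³/s.
The larger discharge is 410.1 m³/s and the smaller is 125.8 m³/s; the ratio is 3.26.

3.26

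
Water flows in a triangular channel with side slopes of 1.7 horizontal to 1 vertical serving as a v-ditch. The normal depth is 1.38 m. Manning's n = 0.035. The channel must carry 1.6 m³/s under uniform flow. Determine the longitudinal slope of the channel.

S = 0.000598

For a triangular section with side slope z = 1.7: A = zy² = 1.7×1.38² = 3.237 m²; P = 2y√(1+z²) = 2×1.38×1.972 = 5.444 m.
Hydraulic radius R = A/P = 3.237/5.444 = 0.5947 m.
From Manning's equation, S = [nQ / (1 A R^(2/3))]² = [0.035 × 1.6 / (1 × 3.237 × 0.5947^(2/3))]² = 0.000598.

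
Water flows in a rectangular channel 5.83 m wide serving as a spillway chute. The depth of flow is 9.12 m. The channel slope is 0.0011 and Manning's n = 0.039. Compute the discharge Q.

Flow area A = b·y = 5.83 × 9.12 = 53.17 m². Wetted perimeter P = b + 2y = 5.83 + 2×9.12 = 24.07 m.
Hydraulic radius R = A/P = 53.17/24.07 = 2.209 m.
Manning's equation: Q = (1/n) A R^(2/3) S^(1/2) = (1/0.039) × 53.17 × 2.209^(2/3) × 0.0011^(1/2) = 76.7 m³/s.

Q = 76.7 m³/s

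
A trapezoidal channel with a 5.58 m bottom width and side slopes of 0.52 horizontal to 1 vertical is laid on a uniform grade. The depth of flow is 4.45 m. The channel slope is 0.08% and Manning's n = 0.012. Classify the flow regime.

With bottom width b = 5.58 m and side slope z = 0.52: A = (b + zy)y = (5.58 + 0.52×4.45)×4.45 = 35.13 m²; P = b + 2y√(1+z²) = 5.58 + 2×4.45×1.127 = 15.61 m.
Hydraulic radius R = A/P = 35.13/15.61 = 2.25 m.
V = (1/n) R^(2/3) √S = (1/0.012) × 2.25^(2/3) × √0.0008 = 4.047 m/s. Hydraulic depth D_h = A/T = 35.13/10.21 = 3.441 m.
Froude number Fr = V/√(g·D_h) = 4.047/√(9.81×3.441) = 0.697, which is less than 1, so the flow is subcritical.

subcritical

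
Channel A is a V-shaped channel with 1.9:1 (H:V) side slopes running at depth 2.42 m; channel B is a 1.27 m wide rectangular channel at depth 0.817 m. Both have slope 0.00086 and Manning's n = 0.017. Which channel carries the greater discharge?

channel A

Channel A: For a triangular section with side slope z = 1.9: A = zy² = 1.9×2.42² = 11.13 m²; P = 2y√(1+z²) = 2×2.42×2.147 = 10.39 m. Hydraulic radius R = A/P = 11.13/10.39 = 1.071 m. Q_A = (1/0.017)·11.13·1.071^(2/3)·√0.00086 = 20.09 m³/s.
Channel B: Flow area A = b·y = 1.27 × 0.817 = 1.038 m². Wetted perimeter P = b + 2y = 1.27 + 2×0.817 = 2.904 m. Hydraulic radius R = A/P = 1.038/2.904 = 0.3573 m. Q_B = (1/0.017)·1.038·0.3573^(2/3)·√0.00086 = 0.9013 m³/s.
Q_A = 20.09 m³/s vs Q_B = 0.9013 m³/s, so channel A carries more.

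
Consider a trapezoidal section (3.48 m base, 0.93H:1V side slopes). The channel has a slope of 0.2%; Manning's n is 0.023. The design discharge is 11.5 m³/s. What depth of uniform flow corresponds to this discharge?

Manning's equation rearranged: A R^(2/3) = nQ / (1·√S) = 0.023 × 11.5 / (√0.002) = 5.914.
At y = 0.991 m: A R^(2/3) = 3.455 — low.
At y = 1.58 m: A R^(2/3) = 7.837 — high.
At y = 1.35 m: A R^(2/3) = 5.924 — ≈ 5.914.

y_n = 1.35 m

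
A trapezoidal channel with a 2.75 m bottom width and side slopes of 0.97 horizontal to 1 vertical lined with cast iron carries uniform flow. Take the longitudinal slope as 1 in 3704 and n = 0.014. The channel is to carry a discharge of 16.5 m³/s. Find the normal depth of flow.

y_n = 2.37 m

Manning's equation rearranged: A R^(2/3) = nQ / (1·√S) = 0.014 × 16.5 / (√0.00027) = 14.06.
At y = 1.77 m: A R^(2/3) = 8.06 — low.
At y = 2.37 m: A R^(2/3) = 14.1 — close enough.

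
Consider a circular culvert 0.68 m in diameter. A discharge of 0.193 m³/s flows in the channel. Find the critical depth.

At critical depth, Q² T / (g A³) = 1, i.e. A³/T = Q²/g = 0.193²/9.81 = 0.003797.
Trying y = 0.306 m: A³/T = 0.005885 — over.
Trying y = 0.216 m: A³/T = 0.00154 — short.
Trying y = 0.273 m: A³/T = 0.0038 — ≈ 0.003797.

y_c = 0.273 m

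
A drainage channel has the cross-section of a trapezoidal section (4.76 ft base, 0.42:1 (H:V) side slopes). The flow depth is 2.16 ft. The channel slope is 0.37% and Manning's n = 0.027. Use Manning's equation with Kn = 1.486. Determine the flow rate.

With bottom width b = 4.76 ft and side slope z = 0.42: A = (b + zy)y = (4.76 + 0.42×2.16)×2.16 = 12.24 ft²; P = b + 2y√(1+z²) = 4.76 + 2×2.16×1.085 = 9.446 ft.
Hydraulic radius R = A/P = 12.24/9.446 = 1.296 ft.
Manning's equation: Q = (1.486/n) A R^(2/3) S^(1/2) = (1.486/0.027) × 12.24 × 1.296^(2/3) × 0.0037^(1/2) = 48.7 ft³/s.

Q = 48.7 ft³/s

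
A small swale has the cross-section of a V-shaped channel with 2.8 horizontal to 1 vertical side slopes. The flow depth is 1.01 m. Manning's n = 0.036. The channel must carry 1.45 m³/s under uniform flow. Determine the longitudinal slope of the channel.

S = 0.0009

For a triangular section with side slope z = 2.8: A = zy² = 2.8×1.01² = 2.856 m²; P = 2y√(1+z²) = 2×1.01×2.973 = 6.006 m.
Hydraulic radius R = A/P = 2.856/6.006 = 0.4756 m.
From Manning's equation, S = [nQ / (1 A R^(2/3))]² = [0.036 × 1.45 / (1 × 2.856 × 0.4756^(2/3))]² = 0.0009.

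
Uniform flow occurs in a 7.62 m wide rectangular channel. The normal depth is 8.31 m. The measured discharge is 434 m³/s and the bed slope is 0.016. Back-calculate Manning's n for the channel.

Flow area A = b·y = 7.62 × 8.31 = 63.32 m². Wetted perimeter P = b + 2y = 7.62 + 2×8.31 = 24.24 m.
Hydraulic radius R = A/P = 63.32/24.24 = 2.612 m.
Rearranging Manning's equation: n = (1/Q) A R^(2/3) S^(1/2) = (1/434) × 63.32 × 2.612^(2/3) × √0.016 = 0.035.

n = 0.035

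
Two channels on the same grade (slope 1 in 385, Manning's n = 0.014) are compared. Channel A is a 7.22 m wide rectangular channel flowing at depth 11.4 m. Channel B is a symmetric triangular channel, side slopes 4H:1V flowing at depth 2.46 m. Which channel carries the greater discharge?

Channel A: Flow area A = b·y = 7.22 × 11.4 = 82.31 m². Wetted perimeter P = b + 2y = 7.22 + 2×11.4 = 30.02 m. Hydraulic radius R = A/P = 82.31/30.02 = 2.742 m. Q_A = (1/0.014)·82.31·2.742^(2/3)·√0.002597 = 587 m³/s.
Channel B: For a triangular section with side slope z = 4: A = zy² = 4×2.46² = 24.21 m²; P = 2y√(1+z²) = 2×2.46×4.123 = 20.29 m. Hydraulic radius R = A/P = 24.21/20.29 = 1.193 m. Q_B = (1/0.014)·24.21·1.193^(2/3)·√0.002597 = 99.14 m³/s.
Q_A = 587 m³/s vs Q_B = 99.14 m³/s, so channel A carries more.

channel A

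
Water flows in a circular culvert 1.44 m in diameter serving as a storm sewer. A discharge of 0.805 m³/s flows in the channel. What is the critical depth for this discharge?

y_c = 0.458 m

At critical depth, Q² T / (g A³) = 1, i.e. A³/T = Q²/g = 0.805²/9.81 = 0.06606.
Try y = 0.542 m: A³/T = 0.1263 — too large.
Try y = 0.343 m: A³/T = 0.02143 — too small.
Try y = 0.458 m: A³/T = 0.06593 — close enough.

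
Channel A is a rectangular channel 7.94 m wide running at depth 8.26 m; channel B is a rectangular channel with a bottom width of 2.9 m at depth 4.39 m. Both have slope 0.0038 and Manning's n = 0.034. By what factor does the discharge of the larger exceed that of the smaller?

9.39

Channel A: Flow area A = b·y = 7.94 × 8.26 = 65.58 m². Wetted perimeter P = b + 2y = 7.94 + 2×8.26 = 24.46 m. Hydraulic radius R = A/P = 65.58/24.46 = 2.681 m. Q_A = (1/0.034)·65.58·2.681^(2/3)·√0.0038 = 229.5 m³/s.
Channel B: Flow area A = b·y = 2.9 × 4.39 = 12.73 m². Wetted perimeter P = b + 2y = 2.9 + 2×4.39 = 11.68 m. Hydraulic radius R = A/P = 12.73/11.68 = 1.09 m. Q_B = (1/0.034)·12.73·1.09^(2/3)·√0.0038 = 24.45 m³/s.
The larger discharge is 229.5 m³/s and the smaller is 24.45 m³/s; the ratio is 9.39.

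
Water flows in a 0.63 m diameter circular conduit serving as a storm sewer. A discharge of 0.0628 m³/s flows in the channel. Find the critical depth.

y_c = 0.156 m

At critical depth, Q² T / (g A³) = 1, i.e. A³/T = Q²/g = 0.0628²/9.81 = 0.000402.
At y = 0.129 m: A³/T = 0.0001902 — short.
At y = 0.177 m: A³/T = 0.0006533 — over.
At y = 0.156 m: A³/T = 0.0003997 — close enough.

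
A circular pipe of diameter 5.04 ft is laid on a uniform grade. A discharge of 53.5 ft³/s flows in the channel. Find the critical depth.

At critical depth, Q² T / (g A³) = 1, i.e. A³/T = Q²/g = 53.5²/32.2 = 88.89.
Trying y = 1.59 ft: A³/T = 33.55 — low.
Trying y = 2.56 ft: A³/T = 209.1 — high.
Trying y = 2.05 ft: A³/T = 89.36 — ≈ 88.89.

y_c = 2.05 ft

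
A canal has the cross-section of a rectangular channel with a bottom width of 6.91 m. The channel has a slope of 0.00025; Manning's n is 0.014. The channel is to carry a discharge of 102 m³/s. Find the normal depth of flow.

Manning's equation rearranged: A R^(2/3) = nQ / (1·√S) = 0.014 × 102 / (√0.00025) = 90.31.
At y = 6.27 m: A R^(2/3) = 73.9 — too small.
At y = 7.39 m: A R^(2/3) = 90.37 — close enough.

y_n = 7.39 m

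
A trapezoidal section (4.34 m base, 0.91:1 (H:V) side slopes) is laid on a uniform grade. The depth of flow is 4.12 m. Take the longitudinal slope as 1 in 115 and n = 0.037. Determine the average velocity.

With bottom width b = 4.34 m and side slope z = 0.91: A = (b + zy)y = (4.34 + 0.91×4.12)×4.12 = 33.33 m²; P = b + 2y√(1+z²) = 4.34 + 2×4.12×1.352 = 15.48 m.
Hydraulic radius R = A/P = 33.33/15.48 = 2.153 m.
From Manning's equation, V = (1/n) R^(2/3) S^(1/2) = (1/0.037) × 2.153^(2/3) × 0.008696^(1/2) = 4.2 m/s.

V = 4.2 m/s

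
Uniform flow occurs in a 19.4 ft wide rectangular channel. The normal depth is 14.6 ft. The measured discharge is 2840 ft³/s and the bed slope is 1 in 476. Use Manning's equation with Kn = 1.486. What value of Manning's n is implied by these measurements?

Flow area A = b·y = 19.4 × 14.6 = 283.2 ft². Wetted perimeter P = b + 2y = 19.4 + 2×14.6 = 48.6 ft.
Hydraulic radius R = A/P = 283.2/48.6 = 5.828 ft.
Rearranging Manning's equation: n = (1.486/Q) A R^(2/3) S^(1/2) = (1.486/2840) × 283.2 × 5.828^(2/3) × √0.002101 = 0.022.

n = 0.022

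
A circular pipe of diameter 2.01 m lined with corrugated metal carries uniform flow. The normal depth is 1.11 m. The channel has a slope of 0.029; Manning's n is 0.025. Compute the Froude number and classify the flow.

For a circular section of diameter D = 2.01 m at depth y = 1.11 m, the central angle is θ = 2 arccos(1 − 2y/D) = 3.351 rad. Then A = (D²/8)(θ − sin θ) = 1.797 m² and P = Dθ/2 = 3.368 m.
Hydraulic radius R = A/P = 1.797/3.368 = 0.5337 m.
V = (1/n) R^(2/3) √S = (1/0.025) × 0.5337^(2/3) × √0.029 = 4.482 m/s. Hydraulic depth D_h = A/T = 1.797/1.999 = 0.8991 m.
Froude number Fr = V/√(g·D_h) = 4.482/√(9.81×0.8991) = 1.51, which is greater than 1, so the flow is supercritical.

supercritical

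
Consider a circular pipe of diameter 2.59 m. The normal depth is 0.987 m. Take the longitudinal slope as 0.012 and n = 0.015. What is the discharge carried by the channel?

For a circular section of diameter D = 2.59 m at depth y = 0.987 m, the central angle is θ = 2 arccos(1 − 2y/D) = 2.661 rad. Then A = (D²/8)(θ − sin θ) = 1.844 m² and P = Dθ/2 = 3.446 m.
Hydraulic radius R = A/P = 1.844/3.446 = 0.5351 m.
Manning's equation: Q = (1/n) A R^(2/3) S^(1/2) = (1/0.015) × 1.844 × 0.5351^(2/3) × 0.012^(1/2) = 8.88 m³/s.

Q = 8.88 m³/s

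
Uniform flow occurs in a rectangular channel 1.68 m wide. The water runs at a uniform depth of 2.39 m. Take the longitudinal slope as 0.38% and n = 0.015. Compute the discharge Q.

Flow area A = b·y = 1.68 × 2.39 = 4.015 m². Wetted perimeter P = b + 2y = 1.68 + 2×2.39 = 6.46 m.
Hydraulic radius R = A/P = 4.015/6.46 = 0.6215 m.
Manning's equation: Q = (1/n) A R^(2/3) S^(1/2) = (1/0.015) × 4.015 × 0.6215^(2/3) × 0.0038^(1/2) = 12 m³/s.

Q = 12 m³/s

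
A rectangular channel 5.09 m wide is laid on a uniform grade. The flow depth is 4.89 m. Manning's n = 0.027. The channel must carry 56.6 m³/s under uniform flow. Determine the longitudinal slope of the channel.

S = 0.0019

Flow area A = b·y = 5.09 × 4.89 = 24.89 m². Wetted perimeter P = b + 2y = 5.09 + 2×4.89 = 14.87 m.
Hydraulic radius R = A/P = 24.89/14.87 = 1.674 m.
From Manning's equation, S = [nQ / (1 A R^(2/3))]² = [0.027 × 56.6 / (1 × 24.89 × 1.674^(2/3))]² = 0.0019.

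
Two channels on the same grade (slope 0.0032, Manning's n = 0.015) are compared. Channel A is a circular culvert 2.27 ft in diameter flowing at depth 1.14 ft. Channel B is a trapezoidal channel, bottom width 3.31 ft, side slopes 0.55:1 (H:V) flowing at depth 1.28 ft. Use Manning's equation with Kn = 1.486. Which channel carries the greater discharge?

Channel A: For a circular section of diameter D = 2.27 ft at depth y = 1.14 ft, the central angle is θ = 2 arccos(1 − 2y/D) = 3.15 rad. Then A = (D²/8)(θ − sin θ) = 2.035 ft² and P = Dθ/2 = 3.576 ft. Hydraulic radius R = A/P = 2.035/3.576 = 0.5691 ft. Q_A = (1.486/0.015)·2.035·0.5691^(2/3)·√0.0032 = 7.831 ft³/s.
Channel B: With bottom width b = 3.31 ft and side slope z = 0.55: A = (b + zy)y = (3.31 + 0.55×1.28)×1.28 = 5.138 ft²; P = b + 2y√(1+z²) = 3.31 + 2×1.28×1.141 = 6.232 ft. Hydraulic radius R = A/P = 5.138/6.232 = 0.8245 ft. Q_B = (1.486/0.015)·5.138·0.8245^(2/3)·√0.0032 = 25.32 ft³/s.
Q_A = 7.831 ft³/s vs Q_B = 25.32 ft³/s, so channel B carries more.

channel B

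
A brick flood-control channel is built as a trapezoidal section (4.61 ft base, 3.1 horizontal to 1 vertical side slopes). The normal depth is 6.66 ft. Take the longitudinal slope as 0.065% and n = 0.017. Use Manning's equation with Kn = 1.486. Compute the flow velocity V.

V = 5.14 ft/s

With bottom width b = 4.61 ft and side slope z = 3.1: A = (b + zy)y = (4.61 + 3.1×6.66)×6.66 = 168.2 ft²; P = b + 2y√(1+z²) = 4.61 + 2×6.66×3.257 = 48 ft.
Hydraulic radius R = A/P = 168.2/48 = 3.504 ft.
From Manning's equation, V = (1.486/n) R^(2/3) S^(1/2) = (1.486/0.017) × 3.504^(2/3) × 0.00065^(1/2) = 5.14 ft/s.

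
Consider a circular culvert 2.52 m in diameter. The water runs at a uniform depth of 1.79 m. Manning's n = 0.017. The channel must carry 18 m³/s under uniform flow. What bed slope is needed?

S = 0.00957

For a circular section of diameter D = 2.52 m at depth y = 1.79 m, the central angle is θ = 2 arccos(1 − 2y/D) = 4.01 rad. Then A = (D²/8)(θ − sin θ) = 3.789 m² and P = Dθ/2 = 5.052 m.
Hydraulic radius R = A/P = 3.789/5.052 = 0.7499 m.
From Manning's equation, S = [nQ / (1 A R^(2/3))]² = [0.017 × 18 / (1 × 3.789 × 0.7499^(2/3))]² = 0.00957.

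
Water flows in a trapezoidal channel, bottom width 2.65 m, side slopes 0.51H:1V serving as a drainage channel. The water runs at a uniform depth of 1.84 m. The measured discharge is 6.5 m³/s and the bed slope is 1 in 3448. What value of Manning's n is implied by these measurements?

With bottom width b = 2.65 m and side slope z = 0.51: A = (b + zy)y = (2.65 + 0.51×1.84)×1.84 = 6.603 m²; P = b + 2y√(1+z²) = 2.65 + 2×1.84×1.123 = 6.781 m.
Hydraulic radius R = A/P = 6.603/6.781 = 0.9737 m.
Rearranging Manning's equation: n = (1/Q) A R^(2/3) S^(1/2) = (1/6.5) × 6.603 × 0.9737^(2/3) × √0.00029 = 0.017.

n = 0.017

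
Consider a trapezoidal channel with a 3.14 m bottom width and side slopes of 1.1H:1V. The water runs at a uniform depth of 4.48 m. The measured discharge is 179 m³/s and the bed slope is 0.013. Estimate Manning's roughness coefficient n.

n = 0.0389

With bottom width b = 3.14 m and side slope z = 1.1: A = (b + zy)y = (3.14 + 1.1×4.48)×4.48 = 36.14 m²; P = b + 2y√(1+z²) = 3.14 + 2×4.48×1.487 = 16.46 m.
Hydraulic radius R = A/P = 36.14/16.46 = 2.196 m.
Rearranging Manning's equation: n = (1/Q) A R^(2/3) S^(1/2) = (1/179) × 36.14 × 2.196^(2/3) × √0.013 = 0.0389.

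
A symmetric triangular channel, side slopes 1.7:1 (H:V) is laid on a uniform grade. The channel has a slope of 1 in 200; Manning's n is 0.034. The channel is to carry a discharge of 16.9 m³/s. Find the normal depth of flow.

Manning's equation rearranged: A R^(2/3) = nQ / (1·√S) = 0.034 × 16.9 / (√0.005) = 8.126.
Try y = 2.73 m: A R^(2/3) = 14.12 — high.
Try y = 1.77 m: A R^(2/3) = 4.446 — low.
Try y = 2.22 m: A R^(2/3) = 8.135 — close enough.

y_n = 2.22 m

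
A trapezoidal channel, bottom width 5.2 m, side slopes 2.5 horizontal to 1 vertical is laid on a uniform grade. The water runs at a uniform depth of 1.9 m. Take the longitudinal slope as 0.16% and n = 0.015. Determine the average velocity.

With bottom width b = 5.2 m and side slope z = 2.5: A = (b + zy)y = (5.2 + 2.5×1.9)×1.9 = 18.9 m²; P = b + 2y√(1+z²) = 5.2 + 2×1.9×2.693 = 15.43 m.
Hydraulic radius R = A/P = 18.9/15.43 = 1.225 m.
From Manning's equation, V = (1/n) R^(2/3) S^(1/2) = (1/0.015) × 1.225^(2/3) × 0.0016^(1/2) = 3.05 m/s.

V = 3.05 m/s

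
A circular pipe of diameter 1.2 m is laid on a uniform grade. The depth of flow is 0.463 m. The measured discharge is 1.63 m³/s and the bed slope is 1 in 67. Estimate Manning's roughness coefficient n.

For a circular section of diameter D = 1.2 m at depth y = 0.463 m, the central angle is θ = 2 arccos(1 − 2y/D) = 2.681 rad. Then A = (D²/8)(θ − sin θ) = 0.4025 m² and P = Dθ/2 = 1.609 m.
Hydraulic radius R = A/P = 0.4025/1.609 = 0.2502 m.
Rearranging Manning's equation: n = (1/Q) A R^(2/3) S^(1/2) = (1/1.63) × 0.4025 × 0.2502^(2/3) × √0.01493 = 0.012.

n = 0.012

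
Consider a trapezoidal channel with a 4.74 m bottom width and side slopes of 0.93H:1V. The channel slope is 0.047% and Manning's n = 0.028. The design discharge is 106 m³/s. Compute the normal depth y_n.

y_n = 6.23 m

Manning's equation rearranged: A R^(2/3) = nQ / (1·√S) = 0.028 × 106 / (√0.00047) = 136.9.
Try y = 7.09 m: A R^(2/3) = 179.3 — high.
Try y = 5.25 m: A R^(2/3) = 96.69 — low.
Try y = 6.23 m: A R^(2/3) = 137 — close enough.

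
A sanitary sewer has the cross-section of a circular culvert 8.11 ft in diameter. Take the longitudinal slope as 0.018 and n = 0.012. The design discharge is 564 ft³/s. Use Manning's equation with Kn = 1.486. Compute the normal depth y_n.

y_n = 3.62 ft

Manning's equation rearranged: A R^(2/3) = nQ / (1.486·√S) = 0.012 × 564 / (1.486 × √0.018) = 33.95.
Trying y = 3.92 ft: A R^(2/3) = 39.05 — high.
Trying y = 2.97 ft: A R^(2/3) = 23.69 — low.
Trying y = 3.62 ft: A R^(2/3) = 33.98 — matches.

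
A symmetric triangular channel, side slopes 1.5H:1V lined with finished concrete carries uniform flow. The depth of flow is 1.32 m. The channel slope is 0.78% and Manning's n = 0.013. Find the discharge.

For a triangular section with side slope z = 1.5: A = zy² = 1.5×1.32² = 2.614 m²; P = 2y√(1+z²) = 2×1.32×1.803 = 4.759 m.
Hydraulic radius R = A/P = 2.614/4.759 = 0.5492 m.
Manning's equation: Q = (1/n) A R^(2/3) S^(1/2) = (1/0.013) × 2.614 × 0.5492^(2/3) × 0.0078^(1/2) = 11.9 m³/s.

Q = 11.9 m³/s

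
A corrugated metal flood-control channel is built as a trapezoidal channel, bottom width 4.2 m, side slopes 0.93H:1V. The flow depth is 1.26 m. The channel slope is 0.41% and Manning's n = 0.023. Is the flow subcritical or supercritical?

subcritical

With bottom width b = 4.2 m and side slope z = 0.93: A = (b + zy)y = (4.2 + 0.93×1.26)×1.26 = 6.768 m²; P = b + 2y√(1+z²) = 4.2 + 2×1.26×1.366 = 7.641 m.
Hydraulic radius R = A/P = 6.768/7.641 = 0.8858 m.
V = (1/n) R^(2/3) √S = (1/0.023) × 0.8858^(2/3) × √0.0041 = 2.568 m/s. Hydraulic depth D_h = A/T = 6.768/6.544 = 1.034 m.
Froude number Fr = V/√(g·D_h) = 2.568/√(9.81×1.034) = 0.806, which is less than 1, so the flow is subcritical.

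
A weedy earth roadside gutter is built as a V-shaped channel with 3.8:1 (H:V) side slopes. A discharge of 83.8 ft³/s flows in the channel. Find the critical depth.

At critical depth, Q² T / (g A³) = 1, i.e. A³/T = Q²/g = 83.8²/32.2 = 218.1.
Trying y = 2.45 ft: A³/T = 637.3 — over.
Trying y = 1.98 ft: A³/T = 219.7 — matches.

y_c = 1.98 ft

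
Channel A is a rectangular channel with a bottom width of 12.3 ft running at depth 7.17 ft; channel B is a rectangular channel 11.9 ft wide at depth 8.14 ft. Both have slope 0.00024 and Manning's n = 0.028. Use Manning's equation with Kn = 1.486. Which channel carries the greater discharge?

Channel A: Flow area A = b·y = 12.3 × 7.17 = 88.19 ft². Wetted perimeter P = b + 2y = 12.3 + 2×7.17 = 26.64 ft. Hydraulic radius R = A/P = 88.19/26.64 = 3.31 ft. Q_A = (1.486/0.028)·88.19·3.31^(2/3)·√0.00024 = 161.1 ft³/s.
Channel B: Flow area A = b·y = 11.9 × 8.14 = 96.87 ft². Wetted perimeter P = b + 2y = 11.9 + 2×8.14 = 28.18 ft. Hydraulic radius R = A/P = 96.87/28.18 = 3.437 ft. Q_B = (1.486/0.028)·96.87·3.437^(2/3)·√0.00024 = 181.4 ft³/s.
Q_A = 161.1 ft³/s vs Q_B = 181.4 ft³/s, so channel B carries more.

channel B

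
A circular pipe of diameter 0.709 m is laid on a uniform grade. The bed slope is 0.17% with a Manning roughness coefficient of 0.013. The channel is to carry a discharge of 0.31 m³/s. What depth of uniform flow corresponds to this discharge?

y_n = 0.473 m

Manning's equation rearranged: A R^(2/3) = nQ / (1·√S) = 0.013 × 0.31 / (√0.0017) = 0.09774.
At y = 0.362 m: A R^(2/3) = 0.06453 — too small.
At y = 0.572 m: A R^(2/3) = 0.1228 — too large.
At y = 0.473 m: A R^(2/3) = 0.09775 — matches.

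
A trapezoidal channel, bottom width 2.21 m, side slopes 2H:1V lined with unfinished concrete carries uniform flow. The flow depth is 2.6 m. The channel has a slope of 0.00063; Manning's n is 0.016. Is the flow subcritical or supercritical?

subcritical

With bottom width b = 2.21 m and side slope z = 2: A = (b + zy)y = (2.21 + 2×2.6)×2.6 = 19.27 m²; P = b + 2y√(1+z²) = 2.21 + 2×2.6×2.236 = 13.84 m.
Hydraulic radius R = A/P = 19.27/13.84 = 1.392 m.
V = (1/n) R^(2/3) √S = (1/0.016) × 1.392^(2/3) × √0.00063 = 1.956 m/s. Hydraulic depth D_h = A/T = 19.27/12.61 = 1.528 m.
Froude number Fr = V/√(g·D_h) = 1.956/√(9.81×1.528) = 0.505, which is less than 1, so the flow is subcritical.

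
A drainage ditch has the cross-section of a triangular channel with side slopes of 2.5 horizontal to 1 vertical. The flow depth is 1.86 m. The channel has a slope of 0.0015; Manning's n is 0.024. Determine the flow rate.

For a triangular section with side slope z = 2.5: A = zy² = 2.5×1.86² = 8.649 m²; P = 2y√(1+z²) = 2×1.86×2.693 = 10.02 m.
Hydraulic radius R = A/P = 8.649/10.02 = 0.8635 m.
Manning's equation: Q = (1/n) A R^(2/3) S^(1/2) = (1/0.024) × 8.649 × 0.8635^(2/3) × 0.0015^(1/2) = 12.7 m³/s.

Q = 12.7 m³/s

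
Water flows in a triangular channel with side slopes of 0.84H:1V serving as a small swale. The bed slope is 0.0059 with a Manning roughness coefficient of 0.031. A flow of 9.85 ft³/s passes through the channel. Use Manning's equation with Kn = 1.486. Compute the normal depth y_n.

y_n = 2.05 ft

Manning's equation rearranged: A R^(2/3) = nQ / (1.486·√S) = 0.031 × 9.85 / (1.486 × √0.0059) = 2.675.
Try y = 1.83 ft: A R^(2/3) = 1.976 — low.
Try y = 2.51 ft: A R^(2/3) = 4.588 — high.
Try y = 2.05 ft: A R^(2/3) = 2.674 — matches.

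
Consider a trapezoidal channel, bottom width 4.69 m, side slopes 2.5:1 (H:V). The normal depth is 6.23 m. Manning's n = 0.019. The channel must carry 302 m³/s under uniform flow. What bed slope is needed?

S = 0.00042

With bottom width b = 4.69 m and side slope z = 2.5: A = (b + zy)y = (4.69 + 2.5×6.23)×6.23 = 126.3 m²; P = b + 2y√(1+z²) = 4.69 + 2×6.23×2.693 = 38.24 m.
Hydraulic radius R = A/P = 126.3/38.24 = 3.302 m.
From Manning's equation, S = [nQ / (1 A R^(2/3))]² = [0.019 × 302 / (1 × 126.3 × 3.302^(2/3))]² = 0.00042.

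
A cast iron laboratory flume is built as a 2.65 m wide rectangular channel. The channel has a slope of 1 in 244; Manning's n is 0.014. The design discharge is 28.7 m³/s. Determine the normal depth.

y_n = 2.59 m

Manning's equation rearranged: A R^(2/3) = nQ / (1·√S) = 0.014 × 28.7 / (√0.004098) = 6.276.
Try y = 3.21 m: A R^(2/3) = 8.15 — over.
Try y = 1.99 m: A R^(2/3) = 4.527 — short.
Try y = 2.59 m: A R^(2/3) = 6.286 — close enough.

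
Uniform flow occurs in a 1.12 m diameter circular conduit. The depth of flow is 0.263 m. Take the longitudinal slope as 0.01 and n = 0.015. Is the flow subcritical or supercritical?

For a circular section of diameter D = 1.12 m at depth y = 0.263 m, the central angle is θ = 2 arccos(1 − 2y/D) = 2.024 rad. Then A = (D²/8)(θ − sin θ) = 0.1763 m² and P = Dθ/2 = 1.133 m.
Hydraulic radius R = A/P = 0.1763/1.133 = 0.1556 m.
V = (1/n) R^(2/3) √S = (1/0.015) × 0.1556^(2/3) × √0.01 = 1.928 m/s. Hydraulic depth D_h = A/T = 0.1763/0.9495 = 0.1857 m.
Froude number Fr = V/√(g·D_h) = 1.928/√(9.81×0.1857) = 1.43, which is greater than 1, so the flow is supercritical.

supercritical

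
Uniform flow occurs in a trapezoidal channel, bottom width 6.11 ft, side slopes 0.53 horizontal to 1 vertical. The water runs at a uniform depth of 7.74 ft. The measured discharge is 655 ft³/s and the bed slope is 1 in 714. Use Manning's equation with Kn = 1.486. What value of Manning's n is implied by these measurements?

n = 0.015

With bottom width b = 6.11 ft and side slope z = 0.53: A = (b + zy)y = (6.11 + 0.53×7.74)×7.74 = 79.04 ft²; P = b + 2y√(1+z²) = 6.11 + 2×7.74×1.132 = 23.63 ft.
Hydraulic radius R = A/P = 79.04/23.63 = 3.345 ft.
Rearranging Manning's equation: n = (1.486/Q) A R^(2/3) S^(1/2) = (1.486/655) × 79.04 × 3.345^(2/3) × √0.001401 = 0.015.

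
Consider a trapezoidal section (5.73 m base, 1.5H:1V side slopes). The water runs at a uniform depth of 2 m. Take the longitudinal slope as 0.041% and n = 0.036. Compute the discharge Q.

With bottom width b = 5.73 m and side slope z = 1.5: A = (b + zy)y = (5.73 + 1.5×2)×2 = 17.46 m²; P = b + 2y√(1+z²) = 5.73 + 2×2×1.803 = 12.94 m.
Hydraulic radius R = A/P = 17.46/12.94 = 1.349 m.
Manning's equation: Q = (1/n) A R^(2/3) S^(1/2) = (1/0.036) × 17.46 × 1.349^(2/3) × 0.00041^(1/2) = 12 m³/s.

Q = 12 m³/s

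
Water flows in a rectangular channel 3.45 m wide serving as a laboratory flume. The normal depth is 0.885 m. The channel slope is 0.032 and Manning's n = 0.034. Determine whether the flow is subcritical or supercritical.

supercritical

Flow area A = b·y = 3.45 × 0.885 = 3.053 m². Wetted perimeter P = b + 2y = 3.45 + 2×0.885 = 5.22 m.
Hydraulic radius R = A/P = 3.053/5.22 = 0.5849 m.
V = (1/n) R^(2/3) √S = (1/0.034) × 0.5849^(2/3) × √0.032 = 3.68 m/s. Hydraulic depth D_h = A/T = 3.053/3.45 = 0.885 m.
Froude number Fr = V/√(g·D_h) = 3.68/√(9.81×0.885) = 1.25, which is greater than 1, so the flow is supercritical.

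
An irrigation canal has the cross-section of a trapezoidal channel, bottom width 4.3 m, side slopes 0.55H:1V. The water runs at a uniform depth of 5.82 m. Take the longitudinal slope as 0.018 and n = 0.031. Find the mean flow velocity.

With bottom width b = 4.3 m and side slope z = 0.55: A = (b + zy)y = (4.3 + 0.55×5.82)×5.82 = 43.66 m²; P = b + 2y√(1+z²) = 4.3 + 2×5.82×1.141 = 17.58 m.
Hydraulic radius R = A/P = 43.66/17.58 = 2.483 m.
From Manning's equation, V = (1/n) R^(2/3) S^(1/2) = (1/0.031) × 2.483^(2/3) × 0.018^(1/2) = 7.94 m/s.

V = 7.94 m/s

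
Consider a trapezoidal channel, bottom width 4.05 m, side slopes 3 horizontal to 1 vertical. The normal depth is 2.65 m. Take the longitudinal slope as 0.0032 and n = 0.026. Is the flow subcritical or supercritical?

subcritical

With bottom width b = 4.05 m and side slope z = 3: A = (b + zy)y = (4.05 + 3×2.65)×2.65 = 31.8 m²; P = b + 2y√(1+z²) = 4.05 + 2×2.65×3.162 = 20.81 m.
Hydraulic radius R = A/P = 31.8/20.81 = 1.528 m.
V = (1/n) R^(2/3) √S = (1/0.026) × 1.528^(2/3) × √0.0032 = 2.886 m/s. Hydraulic depth D_h = A/T = 31.8/19.95 = 1.594 m.
Froude number Fr = V/√(g·D_h) = 2.886/√(9.81×1.594) = 0.73, which is less than 1, so the flow is subcritical.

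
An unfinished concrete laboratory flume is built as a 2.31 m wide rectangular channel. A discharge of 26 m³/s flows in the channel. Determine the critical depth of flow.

For a rectangular channel, critical depth y_c = (q²/g)^(1/3) where q = Q/b = 26/2.31 = 11.26 m²/s.
So y_c = (11.26²/9.81)^(1/3) = 2.35 m.

y_c = 2.35 m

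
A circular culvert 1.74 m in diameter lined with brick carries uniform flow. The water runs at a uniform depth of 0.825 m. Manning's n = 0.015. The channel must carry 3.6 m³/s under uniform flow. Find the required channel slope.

For a circular section of diameter D = 1.74 m at depth y = 0.825 m, the central angle is θ = 2 arccos(1 − 2y/D) = 3.038 rad. Then A = (D²/8)(θ − sin θ) = 1.111 m² and P = Dθ/2 = 2.643 m.
Hydraulic radius R = A/P = 1.111/2.643 = 0.4202 m.
From Manning's equation, S = [nQ / (1 A R^(2/3))]² = [0.015 × 3.6 / (1 × 1.111 × 0.4202^(2/3))]² = 0.00751.

S = 0.00751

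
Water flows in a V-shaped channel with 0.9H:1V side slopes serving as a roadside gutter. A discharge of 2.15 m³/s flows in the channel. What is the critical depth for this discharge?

At critical depth, Q² T / (g A³) = 1, i.e. A³/T = Q²/g = 2.15²/9.81 = 0.4712.
Try y = 0.925 m: A³/T = 0.2743 — low.
Try y = 1.18 m: A³/T = 0.9265 — high.
Try y = 1.03 m: A³/T = 0.4695 — close enough.

y_c = 1.03 m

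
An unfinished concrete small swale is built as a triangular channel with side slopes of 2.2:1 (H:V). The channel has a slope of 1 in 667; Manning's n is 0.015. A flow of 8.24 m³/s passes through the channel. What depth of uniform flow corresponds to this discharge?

Manning's equation rearranged: A R^(2/3) = nQ / (1·√S) = 0.015 × 8.24 / (√0.001499) = 3.192.
Try y = 1.59 m: A R^(2/3) = 4.483 — high.
Try y = 0.992 m: A R^(2/3) = 1.274 — low.
Try y = 1.4 m: A R^(2/3) = 3.193 — close enough.

y_n = 1.4 m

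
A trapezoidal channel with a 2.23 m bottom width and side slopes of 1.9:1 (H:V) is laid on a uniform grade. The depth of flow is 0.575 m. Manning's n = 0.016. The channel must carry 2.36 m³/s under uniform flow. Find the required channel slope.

With bottom width b = 2.23 m and side slope z = 1.9: A = (b + zy)y = (2.23 + 1.9×0.575)×0.575 = 1.91 m²; P = b + 2y√(1+z²) = 2.23 + 2×0.575×2.147 = 4.699 m.
Hydraulic radius R = A/P = 1.91/4.699 = 0.4065 m.
From Manning's equation, S = [nQ / (1 A R^(2/3))]² = [0.016 × 2.36 / (1 × 1.91 × 0.4065^(2/3))]² = 0.0013.

S = 0.0013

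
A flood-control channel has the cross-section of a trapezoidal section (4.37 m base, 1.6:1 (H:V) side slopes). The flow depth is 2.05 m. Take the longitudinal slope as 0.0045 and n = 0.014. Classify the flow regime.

supercritical

With bottom width b = 4.37 m and side slope z = 1.6: A = (b + zy)y = (4.37 + 1.6×2.05)×2.05 = 15.68 m²; P = b + 2y√(1+z²) = 4.37 + 2×2.05×1.887 = 12.11 m.
Hydraulic radius R = A/P = 15.68/12.11 = 1.295 m.
V = (1/n) R^(2/3) √S = (1/0.014) × 1.295^(2/3) × √0.0045 = 5.694 m/s. Hydraulic depth D_h = A/T = 15.68/10.93 = 1.435 m.
Froude number Fr = V/√(g·D_h) = 5.694/√(9.81×1.435) = 1.52, which is greater than 1, so the flow is supercritical.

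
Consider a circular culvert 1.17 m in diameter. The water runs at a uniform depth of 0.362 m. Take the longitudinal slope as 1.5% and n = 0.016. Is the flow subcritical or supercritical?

supercritical

For a circular section of diameter D = 1.17 m at depth y = 0.362 m, the central angle is θ = 2 arccos(1 − 2y/D) = 2.359 rad. Then A = (D²/8)(θ − sin θ) = 0.2831 m² and P = Dθ/2 = 1.38 m.
Hydraulic radius R = A/P = 0.2831/1.38 = 0.2051 m.
V = (1/n) R^(2/3) √S = (1/0.016) × 0.2051^(2/3) × √0.015 = 2.662 m/s. Hydraulic depth D_h = A/T = 0.2831/1.082 = 0.2617 m.
Froude number Fr = V/√(g·D_h) = 2.662/√(9.81×0.2617) = 1.66, which is greater than 1, so the flow is supercritical.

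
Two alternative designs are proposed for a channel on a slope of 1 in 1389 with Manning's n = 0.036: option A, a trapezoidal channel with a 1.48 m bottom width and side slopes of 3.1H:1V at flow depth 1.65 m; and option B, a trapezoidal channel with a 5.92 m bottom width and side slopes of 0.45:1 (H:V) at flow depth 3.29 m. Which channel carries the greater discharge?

channel B

Channel A: With bottom width b = 1.48 m and side slope z = 3.1: A = (b + zy)y = (1.48 + 3.1×1.65)×1.65 = 10.88 m²; P = b + 2y√(1+z²) = 1.48 + 2×1.65×3.257 = 12.23 m. Hydraulic radius R = A/P = 10.88/12.23 = 0.8898 m. Q_A = (1/0.036)·10.88·0.8898^(2/3)·√0.0007199 = 7.503 m³/s.
Channel B: With bottom width b = 5.92 m and side slope z = 0.45: A = (b + zy)y = (5.92 + 0.45×3.29)×3.29 = 24.35 m²; P = b + 2y√(1+z²) = 5.92 + 2×3.29×1.097 = 13.14 m. Hydraulic radius R = A/P = 24.35/13.14 = 1.854 m. Q_B = (1/0.036)·24.35·1.854^(2/3)·√0.0007199 = 27.38 m³/s.
Q_A = 7.503 m³/s vs Q_B = 27.38 m³/s, so channel B carries more.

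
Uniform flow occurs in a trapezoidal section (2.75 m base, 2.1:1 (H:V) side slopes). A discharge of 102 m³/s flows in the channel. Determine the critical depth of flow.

At critical depth, Q² T / (g A³) = 1, i.e. A³/T = Q²/g = 102²/9.81 = 1061.
At y = 2.11 m: A³/T = 299.6 — low.
At y = 2.86 m: A³/T = 1064 — matches.

y_c = 2.86 m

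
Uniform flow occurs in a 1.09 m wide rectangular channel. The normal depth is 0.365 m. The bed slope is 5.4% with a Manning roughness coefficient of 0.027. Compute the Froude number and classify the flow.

Flow area A = b·y = 1.09 × 0.365 = 0.3979 m². Wetted perimeter P = b + 2y = 1.09 + 2×0.365 = 1.82 m.
Hydraulic radius R = A/P = 0.3979/1.82 = 0.2186 m.
V = (1/n) R^(2/3) √S = (1/0.027) × 0.2186^(2/3) × √0.054 = 3.123 m/s. Hydraulic depth D_h = A/T = 0.3979/1.09 = 0.365 m.
Froude number Fr = V/√(g·D_h) = 3.123/√(9.81×0.365) = 1.65, which is greater than 1, so the flow is supercritical.

supercritical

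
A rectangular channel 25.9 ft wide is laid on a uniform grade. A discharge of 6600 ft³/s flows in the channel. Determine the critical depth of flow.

For a rectangular channel, critical depth y_c = (q²/g)^(1/3) where q = Q/b = 6600/25.9 = 254.8 ft²/s.
So y_c = (254.8²/32.2)^(1/3) = 12.6 ft.

y_c = 12.6 ft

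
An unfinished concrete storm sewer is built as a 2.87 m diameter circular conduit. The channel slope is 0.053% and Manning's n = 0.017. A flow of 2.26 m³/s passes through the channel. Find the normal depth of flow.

Manning's equation rearranged: A R^(2/3) = nQ / (1·√S) = 0.017 × 2.26 / (√0.00053) = 1.669.
At y = 1.36 m: A R^(2/3) = 2.364 — high.
At y = 0.958 m: A R^(2/3) = 1.246 — low.
At y = 1.12 m: A R^(2/3) = 1.67 — close enough.

y_n = 1.12 m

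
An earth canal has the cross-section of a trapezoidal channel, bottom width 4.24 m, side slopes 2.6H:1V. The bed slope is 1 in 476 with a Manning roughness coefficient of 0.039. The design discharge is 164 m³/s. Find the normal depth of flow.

Manning's equation rearranged: A R^(2/3) = nQ / (1·√S) = 0.039 × 164 / (√0.002101) = 139.5.
Try y = 5.93 m: A R^(2/3) = 249.3 — too large.
Try y = 4.64 m: A R^(2/3) = 139.9 — matches.

y_n = 4.64 m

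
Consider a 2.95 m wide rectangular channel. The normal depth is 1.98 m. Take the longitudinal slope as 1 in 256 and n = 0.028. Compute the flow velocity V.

Flow area A = b·y = 2.95 × 1.98 = 5.841 m². Wetted perimeter P = b + 2y = 2.95 + 2×1.98 = 6.91 m.
Hydraulic radius R = A/P = 5.841/6.91 = 0.8453 m.
From Manning's equation, V = (1/n) R^(2/3) S^(1/2) = (1/0.028) × 0.8453^(2/3) × 0.003906^(1/2) = 2 m/s.

V = 2 m/s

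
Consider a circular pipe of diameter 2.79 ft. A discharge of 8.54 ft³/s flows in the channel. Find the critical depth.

At critical depth, Q² T / (g A³) = 1, i.e. A³/T = Q²/g = 8.54²/32.2 = 2.265.
Trying y = 0.758 ft: A³/T = 0.9768 — low.
Trying y = 0.942 ft: A³/T = 2.268 — ≈ 2.265.

y_c = 0.942 ft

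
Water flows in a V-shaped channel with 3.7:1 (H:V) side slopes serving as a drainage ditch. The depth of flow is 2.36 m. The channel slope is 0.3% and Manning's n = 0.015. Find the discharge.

For a triangular section with side slope z = 3.7: A = zy² = 3.7×2.36² = 20.61 m²; P = 2y√(1+z²) = 2×2.36×3.833 = 18.09 m.
Hydraulic radius R = A/P = 20.61/18.09 = 1.139 m.
Manning's equation: Q = (1/n) A R^(2/3) S^(1/2) = (1/0.015) × 20.61 × 1.139^(2/3) × 0.003^(1/2) = 82.1 m³/s.

Q = 82.1 m³/s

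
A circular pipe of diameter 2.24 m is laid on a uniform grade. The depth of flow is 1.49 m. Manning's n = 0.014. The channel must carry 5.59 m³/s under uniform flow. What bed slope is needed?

S = 0.0014

For a circular section of diameter D = 2.24 m at depth y = 1.49 m, the central angle is θ = 2 arccos(1 − 2y/D) = 3.815 rad. Then A = (D²/8)(θ − sin θ) = 2.784 m² and P = Dθ/2 = 4.273 m.
Hydraulic radius R = A/P = 2.784/4.273 = 0.6515 m.
From Manning's equation, S = [nQ / (1 A R^(2/3))]² = [0.014 × 5.59 / (1 × 2.784 × 0.6515^(2/3))]² = 0.0014.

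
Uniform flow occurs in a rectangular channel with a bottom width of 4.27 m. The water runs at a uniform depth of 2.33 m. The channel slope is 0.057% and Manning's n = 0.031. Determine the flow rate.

Q = 8.23 m³/s

Flow area A = b·y = 4.27 × 2.33 = 9.949 m². Wetted perimeter P = b + 2y = 4.27 + 2×2.33 = 8.93 m.
Hydraulic radius R = A/P = 9.949/8.93 = 1.114 m.
Manning's equation: Q = (1/n) A R^(2/3) S^(1/2) = (1/0.031) × 9.949 × 1.114^(2/3) × 0.00057^(1/2) = 8.23 m³/s.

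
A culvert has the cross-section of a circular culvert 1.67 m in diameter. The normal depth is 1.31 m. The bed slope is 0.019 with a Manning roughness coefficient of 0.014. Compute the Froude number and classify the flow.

For a circular section of diameter D = 1.67 m at depth y = 1.31 m, the central angle is θ = 2 arccos(1 − 2y/D) = 4.352 rad. Then A = (D²/8)(θ − sin θ) = 1.843 m² and P = Dθ/2 = 3.634 m.
Hydraulic radius R = A/P = 1.843/3.634 = 0.5073 m.
V = (1/n) R^(2/3) √S = (1/0.014) × 0.5073^(2/3) × √0.019 = 6.262 m/s. Hydraulic depth D_h = A/T = 1.843/1.373 = 1.342 m.
Froude number Fr = V/√(g·D_h) = 6.262/√(9.81×1.342) = 1.73, which is greater than 1, so the flow is supercritical.

supercritical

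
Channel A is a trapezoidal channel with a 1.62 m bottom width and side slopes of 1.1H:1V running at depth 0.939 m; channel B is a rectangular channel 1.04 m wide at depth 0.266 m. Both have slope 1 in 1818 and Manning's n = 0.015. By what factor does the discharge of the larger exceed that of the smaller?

Channel A: With bottom width b = 1.62 m and side slope z = 1.1: A = (b + zy)y = (1.62 + 1.1×0.939)×0.939 = 2.491 m²; P = b + 2y√(1+z²) = 1.62 + 2×0.939×1.487 = 4.412 m. Hydraulic radius R = A/P = 2.491/4.412 = 0.5646 m. Q_A = (1/0.015)·2.491·0.5646^(2/3)·√0.0005501 = 2.661 m³/s.
Channel B: Flow area A = b·y = 1.04 × 0.266 = 0.2766 m². Wetted perimeter P = b + 2y = 1.04 + 2×0.266 = 1.572 m. Hydraulic radius R = A/P = 0.2766/1.572 = 0.176 m. Q_B = (1/0.015)·0.2766·0.176^(2/3)·√0.0005501 = 0.1358 m³/s.
The larger discharge is 2.661 m³/s and the smaller is 0.1358 m³/s; the ratio is 19.6.

19.6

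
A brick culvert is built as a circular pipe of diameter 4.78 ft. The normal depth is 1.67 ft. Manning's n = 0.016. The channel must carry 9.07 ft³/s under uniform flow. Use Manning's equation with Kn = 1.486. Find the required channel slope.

S = 0.00034

For a circular section of diameter D = 4.78 ft at depth y = 1.67 ft, the central angle is θ = 2 arccos(1 − 2y/D) = 2.53 rad. Then A = (D²/8)(θ − sin θ) = 5.584 ft² and P = Dθ/2 = 6.046 ft.
Hydraulic radius R = A/P = 5.584/6.046 = 0.9236 ft.
From Manning's equation, S = [nQ / (1.486 A R^(2/3))]² = [0.016 × 9.07 / (1.486 × 5.584 × 0.9236^(2/3))]² = 0.00034.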